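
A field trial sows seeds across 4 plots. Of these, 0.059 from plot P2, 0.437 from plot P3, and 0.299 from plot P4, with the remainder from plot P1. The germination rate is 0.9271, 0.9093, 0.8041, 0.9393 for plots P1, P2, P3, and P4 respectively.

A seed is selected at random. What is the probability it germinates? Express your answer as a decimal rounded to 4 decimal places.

0.8759

P(P1) = 1 − (0.059 + 0.437 + 0.299) = 0.205.
P(G) = P(G|P1)·P(P1) + P(G|P2)·P(P2) + P(G|P3)·P(P3) + P(G|P4)·P(P4)
      = 0.9271·0.205 + 0.9093·0.059 + 0.8041·0.437 + 0.9393·0.299
      = 0.1900555 + 0.0536487 + 0.3513917 + 0.2808507 = 0.8759466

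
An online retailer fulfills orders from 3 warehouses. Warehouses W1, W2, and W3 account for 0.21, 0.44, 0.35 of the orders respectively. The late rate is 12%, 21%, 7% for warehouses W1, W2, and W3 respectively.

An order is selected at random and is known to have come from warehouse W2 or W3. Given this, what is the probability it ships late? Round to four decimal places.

0.1480

Let S = {W2, W3}.
P(S) = 0.44 + 0.35 = 0.79.
P(L ∩ S) = 0.21·0.44 + 0.07·0.35 = 0.0924 + 0.0245 = 0.1169.
P(L | S) = 0.1169 / 0.79 = 0.147975…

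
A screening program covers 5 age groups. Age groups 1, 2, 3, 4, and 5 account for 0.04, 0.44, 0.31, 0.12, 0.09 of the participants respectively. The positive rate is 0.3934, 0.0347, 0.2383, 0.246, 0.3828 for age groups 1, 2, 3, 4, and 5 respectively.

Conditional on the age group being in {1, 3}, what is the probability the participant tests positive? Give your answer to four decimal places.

0.2560

Let S = {1, 3}.
P(S) = 0.04 + 0.31 = 0.35.
P(T ∩ S) = 0.3934·0.04 + 0.2383·0.31 = 0.015736 + 0.073873 = 0.089609.
P(T | S) = 0.089609 / 0.35 = 0.256026…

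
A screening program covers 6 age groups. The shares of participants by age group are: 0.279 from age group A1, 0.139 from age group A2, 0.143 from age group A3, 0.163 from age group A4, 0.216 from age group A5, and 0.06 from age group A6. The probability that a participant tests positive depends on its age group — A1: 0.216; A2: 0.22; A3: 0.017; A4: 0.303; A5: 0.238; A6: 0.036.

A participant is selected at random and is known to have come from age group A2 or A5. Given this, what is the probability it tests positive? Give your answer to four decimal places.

Let S = {A2, A5}.
P(S) = 0.139 + 0.216 = 0.355.
P(T ∩ S) = 0.22·0.139 + 0.238·0.216 = 0.03058 + 0.051408 = 0.081988.
P(T | S) = 0.081988 / 0.355 = 0.230952…

0.2310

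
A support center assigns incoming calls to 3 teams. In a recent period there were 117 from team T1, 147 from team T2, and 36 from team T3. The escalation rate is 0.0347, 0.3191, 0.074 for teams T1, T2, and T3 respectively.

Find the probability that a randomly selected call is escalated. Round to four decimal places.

Total: 117 + 147 + 36 = 300.
P(T1) = 117/300 = 0.39. P(T2) = 147/300 = 0.49. P(T3) = 36/300 = 0.12.
P(E) = P(E|T1)·P(T1) + P(E|T2)·P(T2) + P(E|T3)·P(T3)
      = 0.0347·0.39 + 0.3191·0.49 + 0.074·0.12
      = 0.013533 + 0.156359 + 0.00888 = 0.178772

P(E) ≈ 0.1788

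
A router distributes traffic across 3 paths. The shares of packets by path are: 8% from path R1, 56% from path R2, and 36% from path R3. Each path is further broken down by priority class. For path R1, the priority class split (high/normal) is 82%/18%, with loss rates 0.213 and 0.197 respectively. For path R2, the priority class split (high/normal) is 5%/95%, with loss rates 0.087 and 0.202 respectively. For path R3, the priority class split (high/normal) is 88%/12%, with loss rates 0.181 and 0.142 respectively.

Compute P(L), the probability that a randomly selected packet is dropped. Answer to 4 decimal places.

P(L|R1) = 0.82·0.213 + 0.18·0.197 = 0.17466 + 0.03546 = 0.21012
P(L|R2) = 0.05·0.087 + 0.95·0.202 = 0.00435 + 0.1919 = 0.19625
P(L|R3) = 0.88·0.181 + 0.12·0.142 = 0.15928 + 0.01704 = 0.17632
Then overall,
P(L) = 0.08·0.21012 + 0.56·0.19625 + 0.36·0.17632
      = 0.0168096 + 0.1099 + 0.0634752 = 0.1901848

P(L) ≈ 0.1902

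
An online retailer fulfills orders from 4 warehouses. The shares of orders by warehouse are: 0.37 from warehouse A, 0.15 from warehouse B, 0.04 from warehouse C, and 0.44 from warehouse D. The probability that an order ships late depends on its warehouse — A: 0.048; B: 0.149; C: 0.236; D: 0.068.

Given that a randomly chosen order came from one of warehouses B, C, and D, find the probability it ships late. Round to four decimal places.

Let S = {B, C, D}.
P(S) = 0.15 + 0.04 + 0.44 = 0.63.
P(L ∩ S) = 0.149·0.15 + 0.236·0.04 + 0.068·0.44 = 0.02235 + 0.00944 + 0.02992 = 0.06171.
P(L | S) = 0.06171 / 0.63 = 0.097952…

P(L|S) ≈ 0.0980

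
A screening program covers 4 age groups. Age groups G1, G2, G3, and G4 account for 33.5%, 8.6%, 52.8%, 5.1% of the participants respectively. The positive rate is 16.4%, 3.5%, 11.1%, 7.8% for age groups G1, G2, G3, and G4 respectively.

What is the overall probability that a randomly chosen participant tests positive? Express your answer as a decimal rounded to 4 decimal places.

0.1205

P(T) = P(T|G1)·P(G1) + P(T|G2)·P(G2) + P(T|G3)·P(G3) + P(T|G4)·P(G4)
      = 0.164·0.335 + 0.035·0.086 + 0.111·0.528 + 0.078·0.051
      = 0.05494 + 0.00301 + 0.058608 + 0.003978 = 0.120536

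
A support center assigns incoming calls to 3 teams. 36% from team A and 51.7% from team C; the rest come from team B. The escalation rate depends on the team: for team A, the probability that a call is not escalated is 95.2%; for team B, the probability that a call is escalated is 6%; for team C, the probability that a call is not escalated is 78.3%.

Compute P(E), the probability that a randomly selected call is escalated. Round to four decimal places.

0.1368

P(B) = 1 − (0.36 + 0.517) = 0.123.
P(E|A) = 1 − 0.952 = 0.048.
P(E|C) = 1 − 0.783 = 0.217.
P(E) = P(E|A)·P(A) + P(E|B)·P(B) + P(E|C)·P(C)
      = 0.048·0.36 + 0.06·0.123 + 0.217·0.517
      = 0.01728 + 0.00738 + 0.112189 = 0.136849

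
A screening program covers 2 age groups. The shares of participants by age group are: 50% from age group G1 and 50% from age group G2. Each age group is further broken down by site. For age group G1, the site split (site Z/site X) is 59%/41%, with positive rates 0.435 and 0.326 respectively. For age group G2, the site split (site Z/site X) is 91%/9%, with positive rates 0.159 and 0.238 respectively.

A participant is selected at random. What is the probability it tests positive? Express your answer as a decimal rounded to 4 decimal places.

P(T|G1) = 0.59·0.435 + 0.41·0.326 = 0.25665 + 0.13366 = 0.39031
P(T|G2) = 0.91·0.159 + 0.09·0.238 = 0.14469 + 0.02142 = 0.16611
Then overall,
P(T) = 0.5·0.39031 + 0.5·0.16611
      = 0.195155 + 0.083055 = 0.27821

0.2782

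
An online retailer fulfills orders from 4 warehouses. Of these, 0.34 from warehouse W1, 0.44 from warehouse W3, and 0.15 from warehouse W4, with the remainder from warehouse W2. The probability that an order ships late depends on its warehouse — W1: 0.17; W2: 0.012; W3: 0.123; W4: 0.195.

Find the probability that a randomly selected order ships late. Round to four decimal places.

P(L) ≈ 0.1420

P(W2) = 1 − (0.34 + 0.44 + 0.15) = 0.07.
Using total probability over the partition,
P(L) = P(L|W1)·P(W1) + P(L|W2)·P(W2) + P(L|W3)·P(W3) + P(L|W4)·P(W4)
      = 0.17·0.34 + 0.012·0.07 + 0.123·0.44 + 0.195·0.15
      = 0.0578 + 0.00084 + 0.05412 + 0.02925 = 0.14201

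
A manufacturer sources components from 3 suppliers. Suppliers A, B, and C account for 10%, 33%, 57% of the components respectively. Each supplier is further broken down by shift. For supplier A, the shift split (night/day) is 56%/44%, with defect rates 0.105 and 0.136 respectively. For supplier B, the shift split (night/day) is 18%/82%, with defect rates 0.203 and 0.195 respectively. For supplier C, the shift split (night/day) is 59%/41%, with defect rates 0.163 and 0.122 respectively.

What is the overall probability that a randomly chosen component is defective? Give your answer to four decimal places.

P(D|A) = 0.56·0.105 + 0.44·0.136 = 0.0588 + 0.05984 = 0.11864
P(D|B) = 0.18·0.203 + 0.82·0.195 = 0.03654 + 0.1599 = 0.19644
P(D|C) = 0.59·0.163 + 0.41·0.122 = 0.09617 + 0.05002 = 0.14619
By total probability over the outer partition,
P(D) = 0.1·0.11864 + 0.33·0.19644 + 0.57·0.14619
      = 0.011864 + 0.0648252 + 0.0833283 = 0.1600175

P(D) ≈ 0.1600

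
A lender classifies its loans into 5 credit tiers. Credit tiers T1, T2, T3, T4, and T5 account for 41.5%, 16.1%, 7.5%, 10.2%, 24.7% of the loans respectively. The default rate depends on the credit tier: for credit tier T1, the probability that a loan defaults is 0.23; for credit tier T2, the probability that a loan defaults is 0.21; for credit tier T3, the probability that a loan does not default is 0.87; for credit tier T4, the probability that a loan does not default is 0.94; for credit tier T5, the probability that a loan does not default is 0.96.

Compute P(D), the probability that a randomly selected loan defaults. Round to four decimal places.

0.1550

P(D|T3) = 1 − 0.87 = 0.13.
P(D|T4) = 1 − 0.94 = 0.06.
P(D|T5) = 1 − 0.96 = 0.04.
Summing over the partition,
P(D) = P(D|T1)·P(T1) + P(D|T2)·P(T2) + P(D|T3)·P(T3) + P(D|T4)·P(T4) + P(D|T5)·P(T5)
      = 0.23·0.415 + 0.21·0.161 + 0.13·0.075 + 0.06·0.102 + 0.04·0.247
      = 0.09545 + 0.03381 + 0.00975 + 0.00612 + 0.00988 = 0.15501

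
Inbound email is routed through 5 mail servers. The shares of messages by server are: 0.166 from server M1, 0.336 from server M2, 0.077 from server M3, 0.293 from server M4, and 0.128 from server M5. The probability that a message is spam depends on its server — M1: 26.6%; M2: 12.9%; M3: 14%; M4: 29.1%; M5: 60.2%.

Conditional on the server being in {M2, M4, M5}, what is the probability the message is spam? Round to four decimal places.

Let J = {M2, M4, M5}.
P(J) = 0.336 + 0.293 + 0.128 = 0.757.
P(S ∩ J) = 0.129·0.336 + 0.291·0.293 + 0.602·0.128 = 0.043344 + 0.085263 + 0.077056 = 0.205663.
P(S | J) = 0.205663 / 0.757 = 0.271682…

P(S|J) ≈ 0.2717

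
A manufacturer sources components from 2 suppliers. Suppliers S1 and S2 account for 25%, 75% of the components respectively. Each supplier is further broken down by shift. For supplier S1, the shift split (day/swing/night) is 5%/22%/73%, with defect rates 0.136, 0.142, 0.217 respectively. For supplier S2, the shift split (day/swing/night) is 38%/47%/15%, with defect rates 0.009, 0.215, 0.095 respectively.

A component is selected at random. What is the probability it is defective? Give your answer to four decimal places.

0.1382

P(D|S1) = 0.05·0.136 + 0.22·0.142 + 0.73·0.217 = 0.0068 + 0.03124 + 0.15841 = 0.19645
P(D|S2) = 0.38·0.009 + 0.47·0.215 + 0.15·0.095 = 0.00342 + 0.10105 + 0.01425 = 0.11872
Then overall,
P(D) = 0.25·0.19645 + 0.75·0.11872
      = 0.0491125 + 0.08904 = 0.1381525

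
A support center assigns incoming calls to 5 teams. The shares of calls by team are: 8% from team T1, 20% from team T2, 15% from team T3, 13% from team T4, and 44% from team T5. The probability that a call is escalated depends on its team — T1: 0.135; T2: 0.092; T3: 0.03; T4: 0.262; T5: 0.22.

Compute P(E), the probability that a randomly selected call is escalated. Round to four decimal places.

0.1646

P(E) = P(E|T1)·P(T1) + P(E|T2)·P(T2) + P(E|T3)·P(T3) + P(E|T4)·P(T4) + P(E|T5)·P(T5)
      = 0.135·0.08 + 0.092·0.2 + 0.03·0.15 + 0.262·0.13 + 0.22·0.44
      = 0.0108 + 0.0184 + 0.0045 + 0.03406 + 0.0968 = 0.16456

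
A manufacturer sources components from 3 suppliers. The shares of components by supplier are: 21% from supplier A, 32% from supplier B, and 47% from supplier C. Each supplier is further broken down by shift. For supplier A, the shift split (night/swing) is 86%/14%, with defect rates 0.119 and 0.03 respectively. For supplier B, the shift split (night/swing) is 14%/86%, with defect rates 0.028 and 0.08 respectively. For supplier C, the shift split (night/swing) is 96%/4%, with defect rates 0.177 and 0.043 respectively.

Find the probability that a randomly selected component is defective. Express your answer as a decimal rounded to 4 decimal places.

0.1263

P(D|A) = 0.86·0.119 + 0.14·0.03 = 0.10234 + 0.0042 = 0.10654
P(D|B) = 0.14·0.028 + 0.86·0.08 = 0.00392 + 0.0688 = 0.07272
P(D|C) = 0.96·0.177 + 0.04·0.043 = 0.16992 + 0.00172 = 0.17164
By total probability over the outer partition,
P(D) = 0.21·0.10654 + 0.32·0.07272 + 0.47·0.17164
      = 0.0223734 + 0.0232704 + 0.0806708 = 0.1263146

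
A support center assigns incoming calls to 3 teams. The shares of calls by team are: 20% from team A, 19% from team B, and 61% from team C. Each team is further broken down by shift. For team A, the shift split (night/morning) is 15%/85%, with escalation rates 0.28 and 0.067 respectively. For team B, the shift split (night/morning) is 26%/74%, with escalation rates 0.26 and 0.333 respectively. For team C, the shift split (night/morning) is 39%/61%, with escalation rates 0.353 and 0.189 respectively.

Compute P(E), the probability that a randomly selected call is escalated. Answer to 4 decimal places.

P(E|A) = 0.15·0.28 + 0.85·0.067 = 0.042 + 0.05695 = 0.09895
P(E|B) = 0.26·0.26 + 0.74·0.333 = 0.0676 + 0.24642 = 0.31402
P(E|C) = 0.39·0.353 + 0.61·0.189 = 0.13767 + 0.11529 = 0.25296
Then overall,
P(E) = 0.2·0.09895 + 0.19·0.31402 + 0.61·0.25296
      = 0.01979 + 0.0596638 + 0.1543056 = 0.2337594

P(E) ≈ 0.2338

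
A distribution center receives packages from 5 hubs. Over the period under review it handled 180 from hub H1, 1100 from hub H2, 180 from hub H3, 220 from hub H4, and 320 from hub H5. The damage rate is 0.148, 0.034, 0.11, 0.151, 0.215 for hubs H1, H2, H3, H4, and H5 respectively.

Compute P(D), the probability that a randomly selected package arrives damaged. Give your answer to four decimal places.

Total: 180 + 1100 + 180 + 220 + 320 = 2000.
P(H1) = 180/2000 = 0.09. P(H2) = 1100/2000 = 0.55. P(H3) = 180/2000 = 0.09. P(H4) = 220/2000 = 0.11. P(H5) = 320/2000 = 0.16.
P(D) = P(D|H1)·P(H1) + P(D|H2)·P(H2) + P(D|H3)·P(H3) + P(D|H4)·P(H4) + P(D|H5)·P(H5)
      = 0.148·0.09 + 0.034·0.55 + 0.11·0.09 + 0.151·0.11 + 0.215·0.16
      = 0.01332 + 0.0187 + 0.0099 + 0.01661 + 0.0344 = 0.09293

0.0929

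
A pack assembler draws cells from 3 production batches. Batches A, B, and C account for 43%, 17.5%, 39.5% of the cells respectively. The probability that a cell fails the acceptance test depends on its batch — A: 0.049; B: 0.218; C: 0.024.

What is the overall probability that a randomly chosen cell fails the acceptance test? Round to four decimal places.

0.0687

P(F) = P(F|A)·P(A) + P(F|B)·P(B) + P(F|C)·P(C)
      = 0.049·0.43 + 0.218·0.175 + 0.024·0.395
      = 0.02107 + 0.03815 + 0.00948 = 0.0687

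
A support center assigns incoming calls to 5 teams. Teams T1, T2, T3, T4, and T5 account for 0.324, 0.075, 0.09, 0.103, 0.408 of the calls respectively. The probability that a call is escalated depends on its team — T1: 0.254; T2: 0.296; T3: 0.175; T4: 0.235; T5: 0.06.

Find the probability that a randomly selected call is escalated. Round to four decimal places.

0.1689

Summing over the partition,
P(E) = P(E|T1)·P(T1) + P(E|T2)·P(T2) + P(E|T3)·P(T3) + P(E|T4)·P(T4) + P(E|T5)·P(T5)
      = 0.254·0.324 + 0.296·0.075 + 0.175·0.09 + 0.235·0.103 + 0.06·0.408
      = 0.082296 + 0.0222 + 0.01575 + 0.024205 + 0.02448 = 0.168931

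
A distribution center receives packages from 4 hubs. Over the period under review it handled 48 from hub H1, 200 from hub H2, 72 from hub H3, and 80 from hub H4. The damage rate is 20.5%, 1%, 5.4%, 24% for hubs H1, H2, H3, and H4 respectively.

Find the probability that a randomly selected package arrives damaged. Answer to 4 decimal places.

Total: 48 + 200 + 72 + 80 = 400.
P(H1) = 48/400 = 0.12. P(H2) = 200/400 = 0.5. P(H3) = 72/400 = 0.18. P(H4) = 80/400 = 0.2.
P(D) = P(D|H1)·P(H1) + P(D|H2)·P(H2) + P(D|H3)·P(H3) + P(D|H4)·P(H4)
      = 0.205·0.12 + 0.01·0.5 + 0.054·0.18 + 0.24·0.2
      = 0.0246 + 0.005 + 0.00972 + 0.048 = 0.08732

P(D) ≈ 0.0873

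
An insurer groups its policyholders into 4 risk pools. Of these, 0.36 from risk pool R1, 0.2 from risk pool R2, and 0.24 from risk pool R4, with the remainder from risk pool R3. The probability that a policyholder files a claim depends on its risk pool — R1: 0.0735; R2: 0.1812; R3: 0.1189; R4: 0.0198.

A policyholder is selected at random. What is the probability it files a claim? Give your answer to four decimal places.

P(R3) = 1 − (0.36 + 0.2 + 0.24) = 0.2.
Using total probability over the partition,
P(C) = P(C|R1)·P(R1) + P(C|R2)·P(R2) + P(C|R3)·P(R3) + P(C|R4)·P(R4)
      = 0.0735·0.36 + 0.1812·0.2 + 0.1189·0.2 + 0.0198·0.24
      = 0.02646 + 0.03624 + 0.02378 + 0.004752 = 0.091232

P(C) ≈ 0.0912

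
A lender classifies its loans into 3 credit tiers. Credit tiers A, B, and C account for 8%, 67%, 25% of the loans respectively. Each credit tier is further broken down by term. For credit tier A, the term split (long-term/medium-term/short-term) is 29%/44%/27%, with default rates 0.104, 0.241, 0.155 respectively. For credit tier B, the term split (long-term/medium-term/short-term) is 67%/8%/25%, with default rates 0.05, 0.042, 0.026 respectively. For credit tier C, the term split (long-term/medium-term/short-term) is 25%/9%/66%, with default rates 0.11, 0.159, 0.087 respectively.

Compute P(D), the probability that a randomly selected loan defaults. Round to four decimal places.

0.0681

P(D|A) = 0.29·0.104 + 0.44·0.241 + 0.27·0.155 = 0.03016 + 0.10604 + 0.04185 = 0.17805
P(D|B) = 0.67·0.05 + 0.08·0.042 + 0.25·0.026 = 0.0335 + 0.00336 + 0.0065 = 0.04336
P(D|C) = 0.25·0.11 + 0.09·0.159 + 0.66·0.087 = 0.0275 + 0.01431 + 0.05742 = 0.09923
By total probability over the outer partition,
P(D) = 0.08·0.17805 + 0.67·0.04336 + 0.25·0.09923
      = 0.014244 + 0.0290512 + 0.0248075 = 0.0681027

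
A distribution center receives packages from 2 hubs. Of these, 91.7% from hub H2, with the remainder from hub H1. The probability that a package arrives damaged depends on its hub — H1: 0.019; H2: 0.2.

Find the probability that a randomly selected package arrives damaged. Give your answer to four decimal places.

P(H1) = 1 − (0.917) = 0.083.
Summing over the partition,
P(D) = P(D|H1)·P(H1) + P(D|H2)·P(H2)
      = 0.019·0.083 + 0.2·0.917
      = 0.001577 + 0.1834 = 0.184977

0.1850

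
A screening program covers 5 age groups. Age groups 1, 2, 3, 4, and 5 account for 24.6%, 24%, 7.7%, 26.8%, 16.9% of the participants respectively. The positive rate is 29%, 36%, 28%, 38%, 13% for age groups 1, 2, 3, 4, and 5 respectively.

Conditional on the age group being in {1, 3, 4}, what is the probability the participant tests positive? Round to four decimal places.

P(T|S) ≈ 0.3295

Let S = {1, 3, 4}.
P(S) = 0.246 + 0.077 + 0.268 = 0.591.
P(T ∩ S) = 0.29·0.246 + 0.28·0.077 + 0.38·0.268 = 0.07134 + 0.02156 + 0.10184 = 0.19474.
P(T | S) = 0.19474 / 0.591 = 0.329509…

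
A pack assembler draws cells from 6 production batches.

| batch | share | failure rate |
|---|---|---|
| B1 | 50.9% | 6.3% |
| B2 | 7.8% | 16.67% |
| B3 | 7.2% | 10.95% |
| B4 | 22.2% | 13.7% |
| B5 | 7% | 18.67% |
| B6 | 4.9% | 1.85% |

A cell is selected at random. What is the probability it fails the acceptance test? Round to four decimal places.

Using total probability over the partition,
P(F) = P(F|B1)·P(B1) + P(F|B2)·P(B2) + P(F|B3)·P(B3) + P(F|B4)·P(B4) + P(F|B5)·P(B5) + P(F|B6)·P(B6)
      = 0.063·0.509 + 0.1667·0.078 + 0.1095·0.072 + 0.137·0.222 + 0.1867·0.07 + 0.0185·0.049
      = 0.032067 + 0.0130026 + 0.007884 + 0.030414 + 0.013069 + 0.0009065 = 0.0973431

P(F) ≈ 0.0973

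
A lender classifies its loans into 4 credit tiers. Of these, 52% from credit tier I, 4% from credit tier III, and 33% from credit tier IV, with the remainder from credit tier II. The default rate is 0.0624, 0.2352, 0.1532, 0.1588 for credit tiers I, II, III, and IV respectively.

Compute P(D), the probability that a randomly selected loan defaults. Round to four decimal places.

0.1169

P(II) = 1 − (0.52 + 0.04 + 0.33) = 0.11.
By the law of total probability,
P(D) = P(D|I)·P(I) + P(D|II)·P(II) + P(D|III)·P(III) + P(D|IV)·P(IV)
      = 0.0624·0.52 + 0.2352·0.11 + 0.1532·0.04 + 0.1588·0.33
      = 0.032448 + 0.025872 + 0.006128 + 0.052404 = 0.116852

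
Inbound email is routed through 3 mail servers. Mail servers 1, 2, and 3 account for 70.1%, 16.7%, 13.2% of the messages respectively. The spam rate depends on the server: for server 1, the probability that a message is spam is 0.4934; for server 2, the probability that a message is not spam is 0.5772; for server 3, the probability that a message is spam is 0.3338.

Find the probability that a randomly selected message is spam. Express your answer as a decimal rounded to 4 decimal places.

P(S|2) = 1 − 0.5772 = 0.4228.
P(S) = P(S|1)·P(1) + P(S|2)·P(2) + P(S|3)·P(3)
      = 0.4934·0.701 + 0.4228·0.167 + 0.3338·0.132
      = 0.3458734 + 0.0706076 + 0.0440616 = 0.4605426

0.4605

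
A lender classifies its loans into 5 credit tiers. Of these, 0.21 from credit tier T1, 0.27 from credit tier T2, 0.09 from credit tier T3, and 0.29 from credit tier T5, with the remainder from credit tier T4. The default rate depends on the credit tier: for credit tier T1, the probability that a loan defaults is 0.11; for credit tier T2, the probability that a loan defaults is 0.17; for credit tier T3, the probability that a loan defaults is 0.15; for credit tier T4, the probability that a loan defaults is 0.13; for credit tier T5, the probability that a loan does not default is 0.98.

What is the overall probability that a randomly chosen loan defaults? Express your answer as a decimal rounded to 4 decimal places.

P(T4) = 1 − (0.21 + 0.27 + 0.09 + 0.29) = 0.14.
P(D|T5) = 1 − 0.98 = 0.02.
P(D) = P(D|T1)·P(T1) + P(D|T2)·P(T2) + P(D|T3)·P(T3) + P(D|T4)·P(T4) + P(D|T5)·P(T5)
      = 0.11·0.21 + 0.17·0.27 + 0.15·0.09 + 0.13·0.14 + 0.02·0.29
      = 0.0231 + 0.0459 + 0.0135 + 0.0182 + 0.0058 = 0.1065

0.1065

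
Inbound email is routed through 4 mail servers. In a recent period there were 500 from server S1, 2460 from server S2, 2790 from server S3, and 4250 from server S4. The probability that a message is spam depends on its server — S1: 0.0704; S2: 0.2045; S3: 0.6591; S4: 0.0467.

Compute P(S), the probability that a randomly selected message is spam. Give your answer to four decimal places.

Total: 500 + 2460 + 2790 + 4250 = 10000.
P(S1) = 500/10000 = 0.05. P(S2) = 2460/10000 = 0.246. P(S3) = 2790/10000 = 0.279. P(S4) = 4250/10000 = 0.425.
P(S) = P(S|S1)·P(S1) + P(S|S2)·P(S2) + P(S|S3)·P(S3) + P(S|S4)·P(S4)
      = 0.0704·0.05 + 0.2045·0.246 + 0.6591·0.279 + 0.0467·0.425
      = 0.00352 + 0.050307 + 0.1838889 + 0.0198475 = 0.2575634

0.2576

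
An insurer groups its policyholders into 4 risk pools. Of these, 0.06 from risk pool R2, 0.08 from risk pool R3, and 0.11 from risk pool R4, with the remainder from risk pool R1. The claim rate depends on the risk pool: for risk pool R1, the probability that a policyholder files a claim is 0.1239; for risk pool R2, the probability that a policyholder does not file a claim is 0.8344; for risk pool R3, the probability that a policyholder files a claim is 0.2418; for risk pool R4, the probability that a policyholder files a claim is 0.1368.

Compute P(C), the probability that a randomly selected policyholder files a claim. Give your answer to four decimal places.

P(R1) = 1 − (0.06 + 0.08 + 0.11) = 0.75.
P(C|R2) = 1 − 0.8344 = 0.1656.
P(C) = P(C|R1)·P(R1) + P(C|R2)·P(R2) + P(C|R3)·P(R3) + P(C|R4)·P(R4)
      = 0.1239·0.75 + 0.1656·0.06 + 0.2418·0.08 + 0.1368·0.11
      = 0.092925 + 0.009936 + 0.019344 + 0.015048 = 0.137253

0.1373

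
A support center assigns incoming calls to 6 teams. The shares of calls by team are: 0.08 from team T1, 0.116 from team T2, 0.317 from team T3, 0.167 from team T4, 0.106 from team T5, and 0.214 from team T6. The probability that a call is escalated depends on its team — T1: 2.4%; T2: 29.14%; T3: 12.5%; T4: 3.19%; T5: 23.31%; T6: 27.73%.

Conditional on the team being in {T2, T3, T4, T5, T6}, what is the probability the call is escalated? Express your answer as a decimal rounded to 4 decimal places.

Let S = {T2, T3, T4, T5, T6}.
P(S) = 0.116 + 0.317 + 0.167 + 0.106 + 0.214 = 0.92.
P(E ∩ S) = 0.2914·0.116 + 0.125·0.317 + 0.0319·0.167 + 0.2331·0.106 + 0.2773·0.214 = 0.0338024 + 0.039625 + 0.0053273 + 0.0247086 + 0.0593422 = 0.1628055.
P(E | S) = 0.1628055 / 0.92 = 0.176963…

0.1770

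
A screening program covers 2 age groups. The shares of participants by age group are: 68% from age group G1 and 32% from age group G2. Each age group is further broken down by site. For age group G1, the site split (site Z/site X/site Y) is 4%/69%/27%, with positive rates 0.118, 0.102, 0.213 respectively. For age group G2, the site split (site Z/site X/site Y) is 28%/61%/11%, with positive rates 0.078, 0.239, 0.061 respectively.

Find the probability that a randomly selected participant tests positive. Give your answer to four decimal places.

P(T|G1) = 0.04·0.118 + 0.69·0.102 + 0.27·0.213 = 0.00472 + 0.07038 + 0.05751 = 0.13261
P(T|G2) = 0.28·0.078 + 0.61·0.239 + 0.11·0.061 = 0.02184 + 0.14579 + 0.00671 = 0.17434
Then overall,
P(T) = 0.68·0.13261 + 0.32·0.17434
      = 0.0901748 + 0.0557888 = 0.1459636

0.1460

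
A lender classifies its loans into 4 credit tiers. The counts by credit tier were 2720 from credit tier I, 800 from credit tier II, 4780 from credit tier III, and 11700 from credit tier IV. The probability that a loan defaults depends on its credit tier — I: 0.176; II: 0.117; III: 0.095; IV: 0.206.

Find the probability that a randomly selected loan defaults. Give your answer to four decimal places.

Total: 2720 + 800 + 4780 + 11700 = 20000.
P(I) = 2720/20000 = 0.136. P(II) = 800/20000 = 0.04. P(III) = 4780/20000 = 0.239. P(IV) = 11700/20000 = 0.585.
P(D) = P(D|I)·P(I) + P(D|II)·P(II) + P(D|III)·P(III) + P(D|IV)·P(IV)
      = 0.176·0.136 + 0.117·0.04 + 0.095·0.239 + 0.206·0.585
      = 0.023936 + 0.00468 + 0.022705 + 0.12051 = 0.171831

P(D) ≈ 0.1718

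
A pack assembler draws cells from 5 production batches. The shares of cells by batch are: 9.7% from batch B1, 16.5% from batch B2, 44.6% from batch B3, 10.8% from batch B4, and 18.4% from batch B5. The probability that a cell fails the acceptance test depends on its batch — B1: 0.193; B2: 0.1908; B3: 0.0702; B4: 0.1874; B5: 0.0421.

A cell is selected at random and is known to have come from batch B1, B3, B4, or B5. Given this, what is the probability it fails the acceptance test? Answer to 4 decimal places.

Let S = {B1, B3, B4, B5}.
P(S) = 0.097 + 0.446 + 0.108 + 0.184 = 0.835.
P(F ∩ S) = 0.193·0.097 + 0.0702·0.446 + 0.1874·0.108 + 0.0421·0.184 = 0.018721 + 0.0313092 + 0.0202392 + 0.0077464 = 0.0780158.
P(F | S) = 0.0780158 / 0.835 = 0.093432…

P(F|S) ≈ 0.0934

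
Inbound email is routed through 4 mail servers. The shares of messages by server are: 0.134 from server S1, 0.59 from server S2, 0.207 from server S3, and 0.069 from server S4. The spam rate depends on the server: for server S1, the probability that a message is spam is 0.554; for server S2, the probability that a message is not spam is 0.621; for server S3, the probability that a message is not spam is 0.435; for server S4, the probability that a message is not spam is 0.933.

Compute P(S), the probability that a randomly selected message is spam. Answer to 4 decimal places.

P(S|S2) = 1 − 0.621 = 0.379.
P(S|S3) = 1 − 0.435 = 0.565.
P(S|S4) = 1 − 0.933 = 0.067.
By the law of total probability,
P(S) = P(S|S1)·P(S1) + P(S|S2)·P(S2) + P(S|S3)·P(S3) + P(S|S4)·P(S4)
      = 0.554·0.134 + 0.379·0.59 + 0.565·0.207 + 0.067·0.069
      = 0.074236 + 0.22361 + 0.116955 + 0.004623 = 0.419424

P(S) ≈ 0.4194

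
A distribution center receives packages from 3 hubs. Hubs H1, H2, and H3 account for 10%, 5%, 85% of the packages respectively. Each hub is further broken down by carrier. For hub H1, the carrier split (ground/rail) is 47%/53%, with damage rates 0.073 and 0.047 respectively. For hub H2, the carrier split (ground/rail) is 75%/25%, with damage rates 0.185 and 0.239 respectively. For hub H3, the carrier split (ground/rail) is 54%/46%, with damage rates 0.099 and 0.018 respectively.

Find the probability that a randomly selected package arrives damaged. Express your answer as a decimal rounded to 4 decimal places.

P(D) ≈ 0.0683

P(D|H1) = 0.47·0.073 + 0.53·0.047 = 0.03431 + 0.02491 = 0.05922
P(D|H2) = 0.75·0.185 + 0.25·0.239 = 0.13875 + 0.05975 = 0.1985
P(D|H3) = 0.54·0.099 + 0.46·0.018 = 0.05346 + 0.00828 = 0.06174
Then overall,
P(D) = 0.1·0.05922 + 0.05·0.1985 + 0.85·0.06174
      = 0.005922 + 0.009925 + 0.052479 = 0.068326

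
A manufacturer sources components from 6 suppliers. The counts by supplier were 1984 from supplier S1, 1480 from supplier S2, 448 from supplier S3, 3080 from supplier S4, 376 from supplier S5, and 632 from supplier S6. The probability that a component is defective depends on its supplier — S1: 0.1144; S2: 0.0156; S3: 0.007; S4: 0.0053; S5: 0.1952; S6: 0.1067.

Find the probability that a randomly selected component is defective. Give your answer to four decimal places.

0.0513

Total: 1984 + 1480 + 448 + 3080 + 376 + 632 = 8000.
P(S1) = 1984/8000 = 0.248. P(S2) = 1480/8000 = 0.185. P(S3) = 448/8000 = 0.056. P(S4) = 3080/8000 = 0.385. P(S5) = 376/8000 = 0.047. P(S6) = 632/8000 = 0.079.
P(D) = P(D|S1)·P(S1) + P(D|S2)·P(S2) + P(D|S3)·P(S3) + P(D|S4)·P(S4) + P(D|S5)·P(S5) + P(D|S6)·P(S6)
      = 0.1144·0.248 + 0.0156·0.185 + 0.007·0.056 + 0.0053·0.385 + 0.1952·0.047 + 0.1067·0.079
      = 0.0283712 + 0.002886 + 0.000392 + 0.0020405 + 0.0091744 + 0.0084293 = 0.0512934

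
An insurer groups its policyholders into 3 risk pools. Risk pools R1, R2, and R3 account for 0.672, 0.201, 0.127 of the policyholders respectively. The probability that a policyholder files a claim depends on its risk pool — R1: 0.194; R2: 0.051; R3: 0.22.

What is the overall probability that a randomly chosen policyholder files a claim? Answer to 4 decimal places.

P(C) = P(C|R1)·P(R1) + P(C|R2)·P(R2) + P(C|R3)·P(R3)
      = 0.194·0.672 + 0.051·0.201 + 0.22·0.127
      = 0.130368 + 0.010251 + 0.02794 = 0.168559

P(C) ≈ 0.1686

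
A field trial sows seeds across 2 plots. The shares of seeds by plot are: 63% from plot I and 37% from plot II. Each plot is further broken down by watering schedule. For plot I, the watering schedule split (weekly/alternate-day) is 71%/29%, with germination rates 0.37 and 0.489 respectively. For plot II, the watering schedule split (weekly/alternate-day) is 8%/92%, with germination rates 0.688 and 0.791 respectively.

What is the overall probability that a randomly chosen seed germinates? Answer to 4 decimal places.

P(G) ≈ 0.5445

P(G|I) = 0.71·0.37 + 0.29·0.489 = 0.2627 + 0.14181 = 0.40451
P(G|II) = 0.08·0.688 + 0.92·0.791 = 0.05504 + 0.72772 = 0.78276
By total probability over the outer partition,
P(G) = 0.63·0.40451 + 0.37·0.78276
      = 0.2548413 + 0.2896212 = 0.5444625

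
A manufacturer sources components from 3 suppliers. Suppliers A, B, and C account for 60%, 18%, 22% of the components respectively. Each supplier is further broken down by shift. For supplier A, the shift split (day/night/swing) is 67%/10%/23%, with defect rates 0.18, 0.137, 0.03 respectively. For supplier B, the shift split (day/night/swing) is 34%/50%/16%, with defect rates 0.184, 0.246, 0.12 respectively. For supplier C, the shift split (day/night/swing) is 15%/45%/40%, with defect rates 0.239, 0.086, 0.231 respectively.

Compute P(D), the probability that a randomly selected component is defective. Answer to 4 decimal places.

P(D) ≈ 0.1583

P(D|A) = 0.67·0.18 + 0.1·0.137 + 0.23·0.03 = 0.1206 + 0.0137 + 0.0069 = 0.1412
P(D|B) = 0.34·0.184 + 0.5·0.246 + 0.16·0.12 = 0.06256 + 0.123 + 0.0192 = 0.20476
P(D|C) = 0.15·0.239 + 0.45·0.086 + 0.4·0.231 = 0.03585 + 0.0387 + 0.0924 = 0.16695
By total probability over the outer partition,
P(D) = 0.6·0.1412 + 0.18·0.20476 + 0.22·0.16695
      = 0.08472 + 0.0368568 + 0.036729 = 0.1583058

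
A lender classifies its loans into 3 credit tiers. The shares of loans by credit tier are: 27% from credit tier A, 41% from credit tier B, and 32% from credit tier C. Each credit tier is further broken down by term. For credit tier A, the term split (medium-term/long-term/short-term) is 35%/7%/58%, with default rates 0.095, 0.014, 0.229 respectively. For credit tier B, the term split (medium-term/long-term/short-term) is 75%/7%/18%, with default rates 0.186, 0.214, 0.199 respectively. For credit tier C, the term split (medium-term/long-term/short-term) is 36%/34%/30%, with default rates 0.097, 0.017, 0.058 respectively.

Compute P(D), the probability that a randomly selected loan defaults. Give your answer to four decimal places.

0.1417

P(D|A) = 0.35·0.095 + 0.07·0.014 + 0.58·0.229 = 0.03325 + 0.00098 + 0.13282 = 0.16705
P(D|B) = 0.75·0.186 + 0.07·0.214 + 0.18·0.199 = 0.1395 + 0.01498 + 0.03582 = 0.1903
P(D|C) = 0.36·0.097 + 0.34·0.017 + 0.3·0.058 = 0.03492 + 0.00578 + 0.0174 = 0.0581
By total probability over the outer partition,
P(D) = 0.27·0.16705 + 0.41·0.1903 + 0.32·0.0581
      = 0.0451035 + 0.078023 + 0.018592 = 0.1417185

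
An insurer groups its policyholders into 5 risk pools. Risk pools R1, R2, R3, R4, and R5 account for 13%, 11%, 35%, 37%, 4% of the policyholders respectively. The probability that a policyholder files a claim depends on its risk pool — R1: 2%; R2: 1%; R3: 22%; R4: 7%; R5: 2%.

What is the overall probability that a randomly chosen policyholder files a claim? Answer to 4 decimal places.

P(C) ≈ 0.1074

P(C) = P(C|R1)·P(R1) + P(C|R2)·P(R2) + P(C|R3)·P(R3) + P(C|R4)·P(R4) + P(C|R5)·P(R5)
      = 0.02·0.13 + 0.01·0.11 + 0.22·0.35 + 0.07·0.37 + 0.02·0.04
      = 0.0026 + 0.0011 + 0.077 + 0.0259 + 0.0008 = 0.1074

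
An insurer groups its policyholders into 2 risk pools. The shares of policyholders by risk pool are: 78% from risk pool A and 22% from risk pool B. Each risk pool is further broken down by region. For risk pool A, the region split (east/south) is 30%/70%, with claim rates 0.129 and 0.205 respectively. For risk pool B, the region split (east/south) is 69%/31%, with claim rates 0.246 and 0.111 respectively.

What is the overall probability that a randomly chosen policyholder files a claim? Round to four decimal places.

P(C|A) = 0.3·0.129 + 0.7·0.205 = 0.0387 + 0.1435 = 0.1822
P(C|B) = 0.69·0.246 + 0.31·0.111 = 0.16974 + 0.03441 = 0.20415
By total probability over the outer partition,
P(C) = 0.78·0.1822 + 0.22·0.20415
      = 0.142116 + 0.044913 = 0.187029

P(C) ≈ 0.1870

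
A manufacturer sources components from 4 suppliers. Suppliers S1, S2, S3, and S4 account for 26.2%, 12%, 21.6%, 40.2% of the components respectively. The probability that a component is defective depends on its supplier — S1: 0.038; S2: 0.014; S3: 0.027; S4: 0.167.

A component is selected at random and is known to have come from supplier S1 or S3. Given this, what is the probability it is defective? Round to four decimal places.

Let S = {S1, S3}.
P(S) = 0.262 + 0.216 = 0.478.
P(D ∩ S) = 0.038·0.262 + 0.027·0.216 = 0.009956 + 0.005832 = 0.015788.
P(D | S) = 0.015788 / 0.478 = 0.033029…

0.0330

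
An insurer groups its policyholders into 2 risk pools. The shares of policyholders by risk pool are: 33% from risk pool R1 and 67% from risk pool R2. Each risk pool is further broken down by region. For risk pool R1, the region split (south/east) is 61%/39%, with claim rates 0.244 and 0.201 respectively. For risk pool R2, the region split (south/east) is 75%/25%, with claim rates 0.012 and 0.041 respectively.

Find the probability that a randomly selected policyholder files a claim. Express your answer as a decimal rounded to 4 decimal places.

0.0879

P(C|R1) = 0.61·0.244 + 0.39·0.201 = 0.14884 + 0.07839 = 0.22723
P(C|R2) = 0.75·0.012 + 0.25·0.041 = 0.009 + 0.01025 = 0.01925
Then overall,
P(C) = 0.33·0.22723 + 0.67·0.01925
      = 0.0749859 + 0.0128975 = 0.0878834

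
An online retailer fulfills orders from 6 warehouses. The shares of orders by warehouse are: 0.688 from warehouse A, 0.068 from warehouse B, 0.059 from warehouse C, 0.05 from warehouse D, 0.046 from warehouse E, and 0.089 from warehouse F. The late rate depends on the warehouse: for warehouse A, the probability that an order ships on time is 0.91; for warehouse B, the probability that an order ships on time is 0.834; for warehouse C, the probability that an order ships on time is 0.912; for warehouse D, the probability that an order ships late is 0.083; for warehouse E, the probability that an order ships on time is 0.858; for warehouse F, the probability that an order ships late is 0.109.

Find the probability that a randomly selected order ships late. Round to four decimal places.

0.0988

P(L|A) = 1 − 0.91 = 0.09.
P(L|B) = 1 − 0.834 = 0.166.
P(L|C) = 1 − 0.912 = 0.088.
P(L|E) = 1 − 0.858 = 0.142.
P(L) = P(L|A)·P(A) + P(L|B)·P(B) + P(L|C)·P(C) + P(L|D)·P(D) + P(L|E)·P(E) + P(L|F)·P(F)
      = 0.09·0.688 + 0.166·0.068 + 0.088·0.059 + 0.083·0.05 + 0.142·0.046 + 0.109·0.089
      = 0.06192 + 0.011288 + 0.005192 + 0.00415 + 0.006532 + 0.009701 = 0.098783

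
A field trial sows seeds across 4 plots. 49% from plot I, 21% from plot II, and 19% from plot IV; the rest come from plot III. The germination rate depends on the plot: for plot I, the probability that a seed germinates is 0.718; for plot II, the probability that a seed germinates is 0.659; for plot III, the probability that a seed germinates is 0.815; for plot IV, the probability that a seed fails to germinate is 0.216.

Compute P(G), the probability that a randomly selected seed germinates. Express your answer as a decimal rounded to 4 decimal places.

P(III) = 1 − (0.49 + 0.21 + 0.19) = 0.11.
P(G|IV) = 1 − 0.216 = 0.784.
By the law of total probability,
P(G) = P(G|I)·P(I) + P(G|II)·P(II) + P(G|III)·P(III) + P(G|IV)·P(IV)
      = 0.718·0.49 + 0.659·0.21 + 0.815·0.11 + 0.784·0.19
      = 0.35182 + 0.13839 + 0.08965 + 0.14896 = 0.72882

P(G) ≈ 0.7288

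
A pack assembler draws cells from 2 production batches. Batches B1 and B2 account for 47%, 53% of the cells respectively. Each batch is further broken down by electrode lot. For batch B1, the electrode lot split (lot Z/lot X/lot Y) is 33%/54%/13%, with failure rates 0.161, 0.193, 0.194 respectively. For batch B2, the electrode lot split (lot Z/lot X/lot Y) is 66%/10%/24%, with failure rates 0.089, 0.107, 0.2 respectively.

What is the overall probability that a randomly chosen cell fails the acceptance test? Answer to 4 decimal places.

P(F|B1) = 0.33·0.161 + 0.54·0.193 + 0.13·0.194 = 0.05313 + 0.10422 + 0.02522 = 0.18257
P(F|B2) = 0.66·0.089 + 0.1·0.107 + 0.24·0.2 = 0.05874 + 0.0107 + 0.048 = 0.11744
By total probability over the outer partition,
P(F) = 0.47·0.18257 + 0.53·0.11744
      = 0.0858079 + 0.0622432 = 0.1480511

0.1481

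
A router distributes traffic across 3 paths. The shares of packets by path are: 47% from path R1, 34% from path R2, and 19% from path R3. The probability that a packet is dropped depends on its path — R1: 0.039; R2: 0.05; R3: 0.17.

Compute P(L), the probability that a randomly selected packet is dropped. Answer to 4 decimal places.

0.0676

P(L) = P(L|R1)·P(R1) + P(L|R2)·P(R2) + P(L|R3)·P(R3)
      = 0.039·0.47 + 0.05·0.34 + 0.17·0.19
      = 0.01833 + 0.017 + 0.0323 = 0.06763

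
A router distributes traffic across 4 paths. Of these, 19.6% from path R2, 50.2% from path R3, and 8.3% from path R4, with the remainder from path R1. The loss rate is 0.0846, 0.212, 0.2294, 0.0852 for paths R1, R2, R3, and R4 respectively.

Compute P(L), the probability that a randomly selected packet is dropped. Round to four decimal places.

P(R1) = 1 − (0.196 + 0.502 + 0.083) = 0.219.
P(L) = P(L|R1)·P(R1) + P(L|R2)·P(R2) + P(L|R3)·P(R3) + P(L|R4)·P(R4)
      = 0.0846·0.219 + 0.212·0.196 + 0.2294·0.502 + 0.0852·0.083
      = 0.0185274 + 0.041552 + 0.1151588 + 0.0070716 = 0.1823098

0.1823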